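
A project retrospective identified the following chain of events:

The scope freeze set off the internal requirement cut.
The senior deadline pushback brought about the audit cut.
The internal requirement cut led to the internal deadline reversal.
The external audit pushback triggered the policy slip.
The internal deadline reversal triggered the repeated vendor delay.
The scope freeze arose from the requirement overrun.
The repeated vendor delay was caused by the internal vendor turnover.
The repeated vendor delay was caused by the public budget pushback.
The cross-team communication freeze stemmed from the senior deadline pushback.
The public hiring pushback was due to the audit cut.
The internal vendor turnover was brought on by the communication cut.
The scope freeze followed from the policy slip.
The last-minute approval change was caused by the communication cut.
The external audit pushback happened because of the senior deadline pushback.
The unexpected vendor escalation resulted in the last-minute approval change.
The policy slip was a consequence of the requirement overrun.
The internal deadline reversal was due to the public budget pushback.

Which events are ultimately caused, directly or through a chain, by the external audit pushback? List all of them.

the internal deadline reversal, the internal requirement cut, the policy slip, the repeated vendor delay, the scope freeze

Direct effects: the policy slip.
2 steps out: the scope freeze.
3 steps out: the internal requirement cut.
4 steps out: the internal deadline reversal.
5 steps out: the repeated vendor delay.
Not reachable from it: the senior deadline pushback, the audit cut, the cross-team communication freeze, the public hiring pushback, the communication cut, the unexpected vendor escalation, the requirement overrun, the last-minute approval change, the internal vendor turnover, the public budget pushback.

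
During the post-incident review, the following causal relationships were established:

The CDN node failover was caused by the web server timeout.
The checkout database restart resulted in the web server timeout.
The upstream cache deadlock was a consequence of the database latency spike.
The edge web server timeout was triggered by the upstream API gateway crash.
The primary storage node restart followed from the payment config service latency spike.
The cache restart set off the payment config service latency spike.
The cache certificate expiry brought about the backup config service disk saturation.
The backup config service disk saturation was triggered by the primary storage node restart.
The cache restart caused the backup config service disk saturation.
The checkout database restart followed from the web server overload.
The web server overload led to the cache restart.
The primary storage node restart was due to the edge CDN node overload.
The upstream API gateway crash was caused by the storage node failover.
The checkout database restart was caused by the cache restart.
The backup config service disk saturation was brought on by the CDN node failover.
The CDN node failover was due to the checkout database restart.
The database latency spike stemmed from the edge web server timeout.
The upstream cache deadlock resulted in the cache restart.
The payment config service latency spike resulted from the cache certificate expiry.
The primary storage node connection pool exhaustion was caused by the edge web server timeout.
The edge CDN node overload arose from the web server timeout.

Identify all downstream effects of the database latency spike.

the CDN node failover, the backup config service disk saturation, the cache restart, the checkout database restart, the edge CDN node overload, the payment config service latency spike, the primary storage node restart, the upstream cache deadlock, the web server timeout

Direct effects: the upstream cache deadlock.
2 steps out: the cache restart.
3 steps out: the checkout database restart, the payment config service latency spike, the backup config service disk saturation.
4 steps out: the web server timeout, the CDN node failover, the primary storage node restart.
5 steps out: the edge CDN node overload.
Not reachable from it: the cache certificate expiry, the storage node failover, the upstream API gateway crash, the edge web server timeout, the web server overload, the primary storage node connection pool exhaustion.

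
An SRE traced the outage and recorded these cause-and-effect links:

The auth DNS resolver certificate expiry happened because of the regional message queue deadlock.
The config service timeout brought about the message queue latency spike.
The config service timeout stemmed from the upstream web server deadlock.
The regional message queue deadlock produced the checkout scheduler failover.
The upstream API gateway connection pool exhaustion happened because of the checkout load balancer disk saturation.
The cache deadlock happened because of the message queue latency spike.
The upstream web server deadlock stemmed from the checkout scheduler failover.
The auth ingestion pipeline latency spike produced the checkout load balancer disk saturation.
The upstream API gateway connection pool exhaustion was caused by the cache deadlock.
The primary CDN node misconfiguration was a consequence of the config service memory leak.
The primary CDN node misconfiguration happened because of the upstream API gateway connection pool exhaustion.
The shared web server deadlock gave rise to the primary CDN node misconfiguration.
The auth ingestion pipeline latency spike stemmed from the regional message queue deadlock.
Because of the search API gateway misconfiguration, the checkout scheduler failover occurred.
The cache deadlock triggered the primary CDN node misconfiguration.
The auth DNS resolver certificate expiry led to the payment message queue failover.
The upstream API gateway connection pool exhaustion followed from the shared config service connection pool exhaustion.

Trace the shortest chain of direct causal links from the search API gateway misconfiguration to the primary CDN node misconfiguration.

the search API gateway misconfiguration → the checkout scheduler failover → the upstream web server deadlock → the config service timeout → the message queue latency spike → the cache deadlock → the primary CDN node misconfiguration

the search API gateway misconfiguration → the checkout scheduler failover
the checkout scheduler failover → the upstream web server deadlock
the upstream web server deadlock → the config service timeout
the config service timeout → the message queue latency spike
the message queue latency spike → the cache deadlock
the cache deadlock → the primary CDN node misconfiguration
Length: 6 steps.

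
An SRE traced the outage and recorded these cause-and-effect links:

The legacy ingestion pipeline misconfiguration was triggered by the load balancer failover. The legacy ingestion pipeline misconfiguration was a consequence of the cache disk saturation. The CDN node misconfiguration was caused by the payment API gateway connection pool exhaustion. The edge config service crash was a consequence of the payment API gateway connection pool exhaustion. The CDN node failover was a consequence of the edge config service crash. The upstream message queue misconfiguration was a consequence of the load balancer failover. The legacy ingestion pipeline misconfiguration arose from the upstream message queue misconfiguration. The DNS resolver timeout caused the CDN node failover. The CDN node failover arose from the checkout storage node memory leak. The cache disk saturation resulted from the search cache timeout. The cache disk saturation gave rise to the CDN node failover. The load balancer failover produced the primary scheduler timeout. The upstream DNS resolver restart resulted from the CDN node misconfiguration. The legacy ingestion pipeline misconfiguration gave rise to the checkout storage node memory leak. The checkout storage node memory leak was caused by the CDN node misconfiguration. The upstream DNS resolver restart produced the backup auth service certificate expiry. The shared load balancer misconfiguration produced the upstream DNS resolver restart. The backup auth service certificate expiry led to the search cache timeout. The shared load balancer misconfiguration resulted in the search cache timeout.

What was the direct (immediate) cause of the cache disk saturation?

Upstream contributors include the payment API gateway connection pool exhaustion, the CDN node misconfiguration, the shared load balancer misconfiguration, the upstream DNS resolver restart, the backup auth service certificate expiry, but only the search cache timeout feeds directly into the cache disk saturation.

the search cache timeout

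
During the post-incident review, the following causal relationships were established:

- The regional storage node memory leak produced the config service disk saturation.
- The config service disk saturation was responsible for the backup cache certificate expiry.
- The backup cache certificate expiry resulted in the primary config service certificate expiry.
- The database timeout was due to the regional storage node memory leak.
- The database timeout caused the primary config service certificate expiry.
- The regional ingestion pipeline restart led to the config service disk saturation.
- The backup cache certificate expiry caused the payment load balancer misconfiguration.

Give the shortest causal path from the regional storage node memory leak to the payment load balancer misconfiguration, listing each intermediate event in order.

the regional storage node memory leak → the config service disk saturation
the config service disk saturation → the backup cache certificate expiry
the backup cache certificate expiry → the payment load balancer misconfiguration
Length: 3 steps.

the regional storage node memory leak → the config service disk saturation → the backup cache certificate expiry → the payment load balancer misconfiguration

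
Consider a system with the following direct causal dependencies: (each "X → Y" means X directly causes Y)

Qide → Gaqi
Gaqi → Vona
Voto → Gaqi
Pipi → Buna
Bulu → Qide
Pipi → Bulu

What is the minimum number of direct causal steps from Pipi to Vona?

4

Shortest chain: Pipi → Bulu → Qide → Gaqi → Vona.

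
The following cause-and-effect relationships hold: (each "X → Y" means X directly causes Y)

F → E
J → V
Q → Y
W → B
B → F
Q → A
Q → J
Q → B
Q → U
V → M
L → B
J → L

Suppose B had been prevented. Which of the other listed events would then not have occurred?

E, F

Downstream of B: F, E.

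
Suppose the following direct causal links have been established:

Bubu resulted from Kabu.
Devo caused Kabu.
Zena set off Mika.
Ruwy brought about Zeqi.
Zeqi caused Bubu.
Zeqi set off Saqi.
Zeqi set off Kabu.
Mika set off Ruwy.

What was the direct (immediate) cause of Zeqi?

Ruwy

Upstream contributors include Zena, Mika, but only Ruwy feeds directly into Zeqi.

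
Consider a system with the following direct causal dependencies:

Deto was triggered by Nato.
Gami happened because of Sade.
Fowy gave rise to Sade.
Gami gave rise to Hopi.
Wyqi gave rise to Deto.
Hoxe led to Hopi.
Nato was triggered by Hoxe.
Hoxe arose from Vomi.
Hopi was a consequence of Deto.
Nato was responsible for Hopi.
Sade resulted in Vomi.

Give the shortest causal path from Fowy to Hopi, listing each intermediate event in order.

Fowy → Sade
Sade → Gami
Gami → Hopi
Length: 3 steps.

Fowy → Sade → Gami → Hopi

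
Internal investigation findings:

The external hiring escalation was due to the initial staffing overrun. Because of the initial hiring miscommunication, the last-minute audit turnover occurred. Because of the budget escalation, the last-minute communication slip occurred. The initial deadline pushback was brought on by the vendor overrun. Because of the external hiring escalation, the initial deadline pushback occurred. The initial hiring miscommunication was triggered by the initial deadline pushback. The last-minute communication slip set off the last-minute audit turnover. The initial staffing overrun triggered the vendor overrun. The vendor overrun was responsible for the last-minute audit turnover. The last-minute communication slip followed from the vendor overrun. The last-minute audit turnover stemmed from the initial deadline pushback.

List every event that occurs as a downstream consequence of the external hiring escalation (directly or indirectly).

the initial deadline pushback, the initial hiring miscommunication, the last-minute audit turnover

Direct effects: the initial deadline pushback.
2 steps out: the initial hiring miscommunication, the last-minute audit turnover.
Not reachable from it: the initial staffing overrun, the vendor overrun, the last-minute communication slip, the budget escalation.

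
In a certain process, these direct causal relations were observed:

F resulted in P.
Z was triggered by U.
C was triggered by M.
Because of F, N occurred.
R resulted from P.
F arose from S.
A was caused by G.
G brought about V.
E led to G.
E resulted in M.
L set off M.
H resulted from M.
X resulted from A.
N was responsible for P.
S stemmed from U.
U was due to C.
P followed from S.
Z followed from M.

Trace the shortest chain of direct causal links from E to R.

E → M → C → U → S → P → R

E → M
M → C
C → U
U → S
S → P
P → R
Length: 6 steps.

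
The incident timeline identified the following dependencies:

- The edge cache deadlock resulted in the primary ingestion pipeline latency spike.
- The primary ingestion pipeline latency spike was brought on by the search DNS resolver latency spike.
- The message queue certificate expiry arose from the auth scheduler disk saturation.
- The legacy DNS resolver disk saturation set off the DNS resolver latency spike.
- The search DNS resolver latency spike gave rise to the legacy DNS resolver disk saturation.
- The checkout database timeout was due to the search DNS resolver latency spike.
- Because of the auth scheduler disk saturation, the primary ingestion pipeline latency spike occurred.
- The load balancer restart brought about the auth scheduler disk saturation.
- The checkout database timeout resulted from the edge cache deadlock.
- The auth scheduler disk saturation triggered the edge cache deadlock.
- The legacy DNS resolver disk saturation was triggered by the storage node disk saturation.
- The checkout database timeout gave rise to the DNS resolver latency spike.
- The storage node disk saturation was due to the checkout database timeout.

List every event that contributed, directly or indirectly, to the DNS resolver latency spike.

the auth scheduler disk saturation, the checkout database timeout, the edge cache deadlock, the legacy DNS resolver disk saturation, the load balancer restart, the search DNS resolver latency spike, the storage node disk saturation

Immediate causes of the DNS resolver latency spike: the checkout database timeout, the legacy DNS resolver disk saturation.
Further upstream: the load balancer restart, the auth scheduler disk saturation, the edge cache deadlock, the search DNS resolver latency spike, the storage node disk saturation.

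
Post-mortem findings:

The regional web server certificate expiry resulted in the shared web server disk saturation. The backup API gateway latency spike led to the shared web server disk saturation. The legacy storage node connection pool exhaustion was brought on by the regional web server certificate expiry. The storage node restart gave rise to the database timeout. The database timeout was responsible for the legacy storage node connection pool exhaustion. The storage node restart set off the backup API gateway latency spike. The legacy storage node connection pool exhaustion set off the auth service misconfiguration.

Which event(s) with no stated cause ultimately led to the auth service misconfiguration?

the regional web server certificate expiry, the storage node restart

Tracing upstream from the auth service misconfiguration: the auth service misconfiguration ← the legacy storage node connection pool exhaustion ← the database timeout ← the storage node restart.
A separate upstream branch: the auth service misconfiguration ← the legacy storage node connection pool exhaustion ← the regional web server certificate expiry.
Each of those chain origins has no stated cause.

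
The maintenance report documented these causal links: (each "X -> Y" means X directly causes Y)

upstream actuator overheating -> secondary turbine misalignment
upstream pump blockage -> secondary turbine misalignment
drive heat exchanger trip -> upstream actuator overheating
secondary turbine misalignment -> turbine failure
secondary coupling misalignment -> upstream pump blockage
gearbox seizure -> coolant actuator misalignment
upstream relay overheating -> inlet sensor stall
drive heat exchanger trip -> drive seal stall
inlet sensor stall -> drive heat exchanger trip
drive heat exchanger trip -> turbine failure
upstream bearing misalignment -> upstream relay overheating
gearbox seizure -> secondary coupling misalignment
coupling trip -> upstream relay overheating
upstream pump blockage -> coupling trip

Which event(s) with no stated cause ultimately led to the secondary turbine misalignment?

Tracing upstream from the secondary turbine misalignment: the secondary turbine misalignment ← the upstream pump blockage ← the secondary coupling misalignment ← the gearbox seizure.
A separate upstream branch: the secondary turbine misalignment ← the upstream actuator overheating ← the drive heat exchanger trip ← the inlet sensor stall ← the upstream relay overheating ← the upstream bearing misalignment.
Each of those chain origins has no stated cause.

the gearbox seizure, the upstream bearing misalignment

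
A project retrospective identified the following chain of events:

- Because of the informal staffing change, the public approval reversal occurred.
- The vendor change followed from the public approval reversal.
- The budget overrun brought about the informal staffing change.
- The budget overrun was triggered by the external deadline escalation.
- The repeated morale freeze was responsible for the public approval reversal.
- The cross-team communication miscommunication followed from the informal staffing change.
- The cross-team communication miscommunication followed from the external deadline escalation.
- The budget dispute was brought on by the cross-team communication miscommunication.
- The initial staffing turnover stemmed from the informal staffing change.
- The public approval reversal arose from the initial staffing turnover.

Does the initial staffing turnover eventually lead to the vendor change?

There is a causal chain: the initial staffing turnover → the public approval reversal → the vendor change.

Yes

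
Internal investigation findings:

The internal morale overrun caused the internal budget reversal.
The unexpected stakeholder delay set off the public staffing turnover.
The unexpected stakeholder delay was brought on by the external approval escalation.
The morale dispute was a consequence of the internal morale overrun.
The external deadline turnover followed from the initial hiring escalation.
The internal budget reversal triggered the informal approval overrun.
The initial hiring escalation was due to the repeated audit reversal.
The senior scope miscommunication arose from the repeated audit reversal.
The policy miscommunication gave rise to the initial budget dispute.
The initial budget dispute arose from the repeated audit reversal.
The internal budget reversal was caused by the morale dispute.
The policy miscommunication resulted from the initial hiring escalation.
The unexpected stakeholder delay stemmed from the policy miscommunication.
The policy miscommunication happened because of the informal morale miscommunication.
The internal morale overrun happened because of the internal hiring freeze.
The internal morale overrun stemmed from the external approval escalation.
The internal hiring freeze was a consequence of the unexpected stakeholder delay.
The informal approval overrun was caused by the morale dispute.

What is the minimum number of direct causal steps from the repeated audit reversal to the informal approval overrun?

7

Shortest chain: the repeated audit reversal → the initial hiring escalation → the policy miscommunication → the unexpected stakeholder delay → the internal hiring freeze → the internal morale overrun → the morale dispute → the informal approval overrun.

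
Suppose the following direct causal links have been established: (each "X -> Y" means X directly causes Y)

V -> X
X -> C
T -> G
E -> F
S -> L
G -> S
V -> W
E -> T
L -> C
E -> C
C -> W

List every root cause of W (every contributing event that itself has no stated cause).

Tracing upstream from W: W ← C ← E.
A separate upstream branch: W ← V.
Each of those chain origins has no stated cause.

E, V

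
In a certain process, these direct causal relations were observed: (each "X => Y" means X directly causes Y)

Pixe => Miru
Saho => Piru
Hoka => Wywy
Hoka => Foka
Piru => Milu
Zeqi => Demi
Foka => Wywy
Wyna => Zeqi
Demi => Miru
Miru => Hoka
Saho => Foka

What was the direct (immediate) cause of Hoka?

Upstream contributors include Wyna, Zeqi, Demi, Pixe, but only Miru feeds directly into Hoka.

Miru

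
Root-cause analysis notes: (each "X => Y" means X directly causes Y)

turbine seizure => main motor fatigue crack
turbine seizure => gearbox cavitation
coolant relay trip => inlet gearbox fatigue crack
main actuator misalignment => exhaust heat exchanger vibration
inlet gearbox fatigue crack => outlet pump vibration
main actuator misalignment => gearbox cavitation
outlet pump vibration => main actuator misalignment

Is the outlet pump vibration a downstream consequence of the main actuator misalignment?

No

The main actuator misalignment leads to the gearbox cavitation, the exhaust heat exchanger vibration; the outlet pump vibration is not among them.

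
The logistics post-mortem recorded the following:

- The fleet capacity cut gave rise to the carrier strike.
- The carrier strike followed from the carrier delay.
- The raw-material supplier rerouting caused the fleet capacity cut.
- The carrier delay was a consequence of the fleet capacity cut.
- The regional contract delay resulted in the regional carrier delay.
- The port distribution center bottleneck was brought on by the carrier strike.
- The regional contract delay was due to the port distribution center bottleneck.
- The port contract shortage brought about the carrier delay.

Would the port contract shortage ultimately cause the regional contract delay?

There is a causal chain: the port contract shortage → the carrier delay → the carrier strike → the port distribution center bottleneck → the regional contract delay.

Yes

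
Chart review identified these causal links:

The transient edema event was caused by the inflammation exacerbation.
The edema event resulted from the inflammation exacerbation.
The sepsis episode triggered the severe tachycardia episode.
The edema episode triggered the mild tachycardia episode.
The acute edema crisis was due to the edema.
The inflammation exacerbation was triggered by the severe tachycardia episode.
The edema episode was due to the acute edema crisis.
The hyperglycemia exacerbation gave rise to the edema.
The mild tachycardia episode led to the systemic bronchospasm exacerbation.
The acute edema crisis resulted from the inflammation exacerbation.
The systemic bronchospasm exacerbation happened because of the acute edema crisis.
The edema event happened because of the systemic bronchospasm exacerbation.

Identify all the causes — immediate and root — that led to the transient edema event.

the inflammation exacerbation, the sepsis episode, the severe tachycardia episode

Immediate cause of the transient edema event: the inflammation exacerbation.
Further upstream: the sepsis episode, the severe tachycardia episode.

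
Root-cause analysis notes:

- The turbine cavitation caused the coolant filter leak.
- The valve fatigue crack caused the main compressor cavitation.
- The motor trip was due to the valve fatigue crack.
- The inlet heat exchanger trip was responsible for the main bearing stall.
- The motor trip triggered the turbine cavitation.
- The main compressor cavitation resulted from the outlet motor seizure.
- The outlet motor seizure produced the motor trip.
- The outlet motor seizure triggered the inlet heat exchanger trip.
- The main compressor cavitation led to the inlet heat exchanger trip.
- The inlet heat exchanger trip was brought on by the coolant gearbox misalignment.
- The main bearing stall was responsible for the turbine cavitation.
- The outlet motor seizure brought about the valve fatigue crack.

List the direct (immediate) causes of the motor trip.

the outlet motor seizure, the valve fatigue crack

the outlet motor seizure, the valve fatigue crack → the motor trip with nothing further upstream stated.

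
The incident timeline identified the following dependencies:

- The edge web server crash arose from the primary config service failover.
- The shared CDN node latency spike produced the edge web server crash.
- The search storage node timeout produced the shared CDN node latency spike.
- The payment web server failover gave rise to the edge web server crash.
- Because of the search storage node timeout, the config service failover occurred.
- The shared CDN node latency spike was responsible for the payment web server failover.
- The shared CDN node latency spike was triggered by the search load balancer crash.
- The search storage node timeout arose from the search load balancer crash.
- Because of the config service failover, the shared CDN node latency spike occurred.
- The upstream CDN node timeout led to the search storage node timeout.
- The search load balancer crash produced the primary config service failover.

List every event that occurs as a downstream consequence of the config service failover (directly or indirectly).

Direct effects: the shared CDN node latency spike.
2 steps out: the payment web server failover, the edge web server crash.
Not reachable from it: the search load balancer crash, the search storage node timeout, the primary config service failover, the upstream CDN node timeout.

the edge web server crash, the payment web server failover, the shared CDN node latency spike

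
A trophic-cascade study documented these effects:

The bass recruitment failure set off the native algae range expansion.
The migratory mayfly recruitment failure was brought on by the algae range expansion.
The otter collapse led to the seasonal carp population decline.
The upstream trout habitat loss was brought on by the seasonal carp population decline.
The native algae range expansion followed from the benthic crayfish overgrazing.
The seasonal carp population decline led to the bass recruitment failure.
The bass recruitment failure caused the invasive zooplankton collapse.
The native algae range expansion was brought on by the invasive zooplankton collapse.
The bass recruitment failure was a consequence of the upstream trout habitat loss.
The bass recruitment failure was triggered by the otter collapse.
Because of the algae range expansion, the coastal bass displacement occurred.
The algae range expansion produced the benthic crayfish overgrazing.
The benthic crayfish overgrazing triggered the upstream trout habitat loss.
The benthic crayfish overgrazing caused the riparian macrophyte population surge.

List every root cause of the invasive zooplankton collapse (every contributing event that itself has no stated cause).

the algae range expansion, the otter collapse

Tracing upstream from the invasive zooplankton collapse: the invasive zooplankton collapse ← the bass recruitment failure ← the upstream trout habitat loss ← the benthic crayfish overgrazing ← the algae range expansion.
A separate upstream branch: the invasive zooplankton collapse ← the bass recruitment failure ← the otter collapse.
Each of those chain origins has no stated cause.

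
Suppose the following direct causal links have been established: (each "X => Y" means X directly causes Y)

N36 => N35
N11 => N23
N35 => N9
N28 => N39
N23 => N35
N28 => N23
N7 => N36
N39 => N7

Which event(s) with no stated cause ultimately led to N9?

Tracing upstream from N9: N9 ← N35 ← N23 ← N28.
A separate upstream branch: N9 ← N35 ← N23 ← N11.
Each of those chain origins has no stated cause.

N11, N28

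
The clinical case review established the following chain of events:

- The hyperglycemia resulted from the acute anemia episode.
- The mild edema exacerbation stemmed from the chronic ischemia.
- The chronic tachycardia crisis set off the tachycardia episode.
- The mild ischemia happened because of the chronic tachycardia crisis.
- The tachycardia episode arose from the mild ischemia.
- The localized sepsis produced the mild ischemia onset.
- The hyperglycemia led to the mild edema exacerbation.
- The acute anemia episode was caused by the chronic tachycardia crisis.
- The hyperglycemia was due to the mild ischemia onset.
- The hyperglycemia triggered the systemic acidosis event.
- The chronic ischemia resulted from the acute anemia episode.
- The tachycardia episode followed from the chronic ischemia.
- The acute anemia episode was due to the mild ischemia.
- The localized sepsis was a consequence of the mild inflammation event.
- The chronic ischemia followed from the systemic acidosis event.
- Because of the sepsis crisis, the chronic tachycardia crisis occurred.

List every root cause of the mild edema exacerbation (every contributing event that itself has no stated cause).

the mild inflammation event, the sepsis crisis

Tracing upstream from the mild edema exacerbation: the mild edema exacerbation ← the hyperglycemia ← the acute anemia episode ← the chronic tachycardia crisis ← the sepsis crisis.
A separate upstream branch: the mild edema exacerbation ← the hyperglycemia ← the mild ischemia onset ← the localized sepsis ← the mild inflammation event.
Each of those chain origins has no stated cause.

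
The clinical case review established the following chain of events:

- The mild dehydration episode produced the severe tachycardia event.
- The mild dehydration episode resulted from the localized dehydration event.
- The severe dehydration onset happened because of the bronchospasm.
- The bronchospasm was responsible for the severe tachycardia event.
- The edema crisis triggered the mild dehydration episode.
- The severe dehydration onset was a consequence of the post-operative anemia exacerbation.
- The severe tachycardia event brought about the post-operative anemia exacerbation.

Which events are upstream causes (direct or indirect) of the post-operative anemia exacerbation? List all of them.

Immediate cause of the post-operative anemia exacerbation: the severe tachycardia event.
Further upstream: the localized dehydration event, the edema crisis, the bronchospasm, the mild dehydration episode.

the bronchospasm, the edema crisis, the localized dehydration event, the mild dehydration episode, the severe tachycardia event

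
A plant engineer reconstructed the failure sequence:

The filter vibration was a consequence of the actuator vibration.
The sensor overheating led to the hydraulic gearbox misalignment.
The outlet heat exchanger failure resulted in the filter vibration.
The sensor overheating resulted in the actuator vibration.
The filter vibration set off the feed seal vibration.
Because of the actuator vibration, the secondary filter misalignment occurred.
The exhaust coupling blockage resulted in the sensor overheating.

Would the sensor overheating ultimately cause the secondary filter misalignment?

Yes

There is a causal chain: the sensor overheating → the actuator vibration → the secondary filter misalignment.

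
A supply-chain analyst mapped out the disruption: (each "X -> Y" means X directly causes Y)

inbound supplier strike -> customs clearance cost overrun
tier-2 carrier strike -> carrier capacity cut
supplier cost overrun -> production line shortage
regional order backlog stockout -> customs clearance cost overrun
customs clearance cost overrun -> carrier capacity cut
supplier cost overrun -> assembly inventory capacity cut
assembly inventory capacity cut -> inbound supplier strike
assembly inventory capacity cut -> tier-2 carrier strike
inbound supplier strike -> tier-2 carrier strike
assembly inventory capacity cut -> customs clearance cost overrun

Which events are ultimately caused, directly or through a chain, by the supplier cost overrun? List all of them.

Direct effects: the production line shortage, the assembly inventory capacity cut.
2 steps out: the inbound supplier strike, the tier-2 carrier strike, the customs clearance cost overrun.
3 steps out: the carrier capacity cut.
Not reachable from it: the regional order backlog stockout.

the assembly inventory capacity cut, the carrier capacity cut, the customs clearance cost overrun, the inbound supplier strike, the production line shortage, the tier-2 carrier strike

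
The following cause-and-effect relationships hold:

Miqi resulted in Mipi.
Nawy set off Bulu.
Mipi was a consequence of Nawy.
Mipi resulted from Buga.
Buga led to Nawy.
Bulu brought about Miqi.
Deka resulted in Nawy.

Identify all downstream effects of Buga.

Direct effects: Nawy, Mipi.
2 steps out: Bulu.
3 steps out: Miqi.
Not reachable from it: Deka.

Bulu, Mipi, Miqi, Nawy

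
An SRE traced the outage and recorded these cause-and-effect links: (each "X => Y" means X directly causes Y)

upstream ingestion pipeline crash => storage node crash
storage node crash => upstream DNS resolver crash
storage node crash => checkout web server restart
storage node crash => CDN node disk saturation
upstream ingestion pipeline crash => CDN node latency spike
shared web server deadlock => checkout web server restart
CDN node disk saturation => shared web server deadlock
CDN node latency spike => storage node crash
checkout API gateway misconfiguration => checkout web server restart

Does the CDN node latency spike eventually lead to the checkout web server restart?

Yes

There is a causal chain: the CDN node latency spike → the storage node crash → the checkout web server restart.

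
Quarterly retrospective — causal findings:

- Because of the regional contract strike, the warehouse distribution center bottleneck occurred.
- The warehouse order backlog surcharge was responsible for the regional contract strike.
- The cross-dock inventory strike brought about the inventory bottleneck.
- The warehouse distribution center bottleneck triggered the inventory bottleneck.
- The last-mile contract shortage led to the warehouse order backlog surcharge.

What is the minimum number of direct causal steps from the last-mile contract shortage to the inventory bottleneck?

Shortest chain: the last-mile contract shortage → the warehouse order backlog surcharge → the regional contract strike → the warehouse distribution center bottleneck → the inventory bottleneck.

4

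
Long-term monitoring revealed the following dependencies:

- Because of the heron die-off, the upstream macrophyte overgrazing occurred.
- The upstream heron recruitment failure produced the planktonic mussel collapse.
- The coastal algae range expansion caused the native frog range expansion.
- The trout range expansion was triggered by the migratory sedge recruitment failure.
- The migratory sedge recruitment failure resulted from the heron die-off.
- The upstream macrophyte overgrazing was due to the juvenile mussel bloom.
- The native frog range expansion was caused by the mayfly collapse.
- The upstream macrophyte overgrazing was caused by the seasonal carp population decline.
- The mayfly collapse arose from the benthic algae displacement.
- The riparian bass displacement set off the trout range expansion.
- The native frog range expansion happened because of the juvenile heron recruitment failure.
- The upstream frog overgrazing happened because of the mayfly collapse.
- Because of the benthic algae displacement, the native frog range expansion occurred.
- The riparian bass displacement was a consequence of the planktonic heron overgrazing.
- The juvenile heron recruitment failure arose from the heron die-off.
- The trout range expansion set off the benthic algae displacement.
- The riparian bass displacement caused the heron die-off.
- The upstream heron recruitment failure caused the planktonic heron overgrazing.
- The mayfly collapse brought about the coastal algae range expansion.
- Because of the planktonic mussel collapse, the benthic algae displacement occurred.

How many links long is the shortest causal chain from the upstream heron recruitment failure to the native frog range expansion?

3

Shortest chain: the upstream heron recruitment failure → the planktonic mussel collapse → the benthic algae displacement → the native frog range expansion.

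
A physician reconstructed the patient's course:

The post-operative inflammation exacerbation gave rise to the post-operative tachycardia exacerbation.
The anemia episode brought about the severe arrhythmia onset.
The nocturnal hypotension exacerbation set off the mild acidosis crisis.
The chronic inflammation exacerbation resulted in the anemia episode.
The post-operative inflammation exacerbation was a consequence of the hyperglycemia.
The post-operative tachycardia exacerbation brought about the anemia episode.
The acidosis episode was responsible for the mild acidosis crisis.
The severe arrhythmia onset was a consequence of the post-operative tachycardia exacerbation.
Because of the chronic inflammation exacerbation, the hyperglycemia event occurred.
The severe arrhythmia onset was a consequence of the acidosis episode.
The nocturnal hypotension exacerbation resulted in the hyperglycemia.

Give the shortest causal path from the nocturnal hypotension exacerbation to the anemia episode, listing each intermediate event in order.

the nocturnal hypotension exacerbation → the hyperglycemia
the hyperglycemia → the post-operative inflammation exacerbation
the post-operative inflammation exacerbation → the post-operative tachycardia exacerbation
the post-operative tachycardia exacerbation → the anemia episode
Length: 4 steps.

the nocturnal hypotension exacerbation → the hyperglycemia → the post-operative inflammation exacerbation → the post-operative tachycardia exacerbation → the anemia episode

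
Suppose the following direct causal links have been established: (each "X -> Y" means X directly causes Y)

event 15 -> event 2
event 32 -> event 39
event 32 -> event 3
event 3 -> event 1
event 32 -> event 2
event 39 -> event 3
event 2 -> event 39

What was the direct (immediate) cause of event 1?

event 3

Upstream contributors include event 15, event 32, event 2, event 39, but only event 3 feeds directly into event 1.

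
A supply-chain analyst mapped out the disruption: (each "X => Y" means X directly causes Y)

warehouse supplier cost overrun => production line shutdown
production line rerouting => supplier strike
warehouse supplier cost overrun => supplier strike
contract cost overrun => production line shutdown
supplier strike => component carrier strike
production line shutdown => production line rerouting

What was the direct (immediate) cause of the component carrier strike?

the supplier strike

Upstream contributors include the warehouse supplier cost overrun, the production line shutdown, the production line rerouting, the contract cost overrun, but only the supplier strike feeds directly into the component carrier strike.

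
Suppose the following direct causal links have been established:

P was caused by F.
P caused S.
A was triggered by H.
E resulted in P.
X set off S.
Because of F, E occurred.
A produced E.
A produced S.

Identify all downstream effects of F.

E, P, S

Direct effects: E, P.
2 steps out: S.
Not reachable from it: H, A, X.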